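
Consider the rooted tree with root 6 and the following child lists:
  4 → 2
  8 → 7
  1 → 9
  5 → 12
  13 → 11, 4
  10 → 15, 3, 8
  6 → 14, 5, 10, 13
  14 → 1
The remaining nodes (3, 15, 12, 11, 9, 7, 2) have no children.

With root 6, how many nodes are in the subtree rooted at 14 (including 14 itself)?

3

14's subtree: {14, 1, 9}, size 3.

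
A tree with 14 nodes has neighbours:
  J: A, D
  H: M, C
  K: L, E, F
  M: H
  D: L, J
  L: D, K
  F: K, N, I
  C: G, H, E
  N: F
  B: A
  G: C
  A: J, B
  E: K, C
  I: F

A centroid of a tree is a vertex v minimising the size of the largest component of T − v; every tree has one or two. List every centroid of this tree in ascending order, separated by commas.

K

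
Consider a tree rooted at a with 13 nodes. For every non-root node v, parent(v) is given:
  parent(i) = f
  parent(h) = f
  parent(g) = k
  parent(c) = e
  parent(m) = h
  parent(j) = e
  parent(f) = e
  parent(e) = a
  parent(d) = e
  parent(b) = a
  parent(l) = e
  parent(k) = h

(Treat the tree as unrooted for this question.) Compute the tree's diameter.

6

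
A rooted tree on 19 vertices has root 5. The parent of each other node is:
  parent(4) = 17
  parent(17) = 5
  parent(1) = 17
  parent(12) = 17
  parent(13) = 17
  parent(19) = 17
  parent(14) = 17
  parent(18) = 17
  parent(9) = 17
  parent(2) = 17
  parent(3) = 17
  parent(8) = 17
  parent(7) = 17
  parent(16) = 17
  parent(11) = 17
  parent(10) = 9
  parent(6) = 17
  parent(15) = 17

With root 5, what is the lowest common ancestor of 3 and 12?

Path 3→root: 3 17 5; path 12→root: 12 17 5.
First common node: 17.

17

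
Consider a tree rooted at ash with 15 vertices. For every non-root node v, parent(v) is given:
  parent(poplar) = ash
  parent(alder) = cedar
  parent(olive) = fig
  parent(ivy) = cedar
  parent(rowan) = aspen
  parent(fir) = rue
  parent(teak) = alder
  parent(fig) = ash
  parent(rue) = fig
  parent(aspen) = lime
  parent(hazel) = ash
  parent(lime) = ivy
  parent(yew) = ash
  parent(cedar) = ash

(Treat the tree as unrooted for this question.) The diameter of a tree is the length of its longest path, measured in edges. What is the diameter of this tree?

8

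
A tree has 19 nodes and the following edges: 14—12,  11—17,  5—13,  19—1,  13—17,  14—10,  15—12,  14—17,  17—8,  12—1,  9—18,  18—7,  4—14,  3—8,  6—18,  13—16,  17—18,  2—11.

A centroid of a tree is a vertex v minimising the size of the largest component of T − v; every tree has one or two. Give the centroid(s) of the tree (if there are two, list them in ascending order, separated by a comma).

Removing 17 splits the tree into components of sizes 7, 4, 3, 2, 2; the largest is 7 ≤ ⌊19/2⌋ = 9.
No neighbour of 17 does as well, so 17 is the unique centroid.

17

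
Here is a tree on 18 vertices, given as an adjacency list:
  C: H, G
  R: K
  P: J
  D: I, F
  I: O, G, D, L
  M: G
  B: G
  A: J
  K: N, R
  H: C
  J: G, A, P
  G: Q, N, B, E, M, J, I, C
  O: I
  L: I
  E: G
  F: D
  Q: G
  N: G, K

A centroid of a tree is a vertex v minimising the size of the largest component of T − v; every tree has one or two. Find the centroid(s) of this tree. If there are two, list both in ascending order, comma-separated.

Removing G splits the tree into components of sizes 5, 3, 3, 2, 1, 1, 1, 1; the largest is 5 ≤ ⌊18/2⌋ = 9.
Every other node leaves some component of size > 9, so the centroid is unique.

G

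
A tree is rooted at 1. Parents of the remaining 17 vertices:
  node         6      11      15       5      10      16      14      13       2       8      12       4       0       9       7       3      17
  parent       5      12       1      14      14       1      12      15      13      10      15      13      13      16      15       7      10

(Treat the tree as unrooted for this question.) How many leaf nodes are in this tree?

The leaves are 0, 2, 3, 4, 6, 8, 9, 11, 17.
That is 9 leaves.

9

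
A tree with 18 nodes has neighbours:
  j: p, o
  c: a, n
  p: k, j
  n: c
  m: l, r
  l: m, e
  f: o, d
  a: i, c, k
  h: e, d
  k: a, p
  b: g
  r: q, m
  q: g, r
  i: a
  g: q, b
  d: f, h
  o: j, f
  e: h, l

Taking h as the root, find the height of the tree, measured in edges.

The longest root-to-leaf path is h → d → f → o → j → p → k → a → c → n (9 edges).

9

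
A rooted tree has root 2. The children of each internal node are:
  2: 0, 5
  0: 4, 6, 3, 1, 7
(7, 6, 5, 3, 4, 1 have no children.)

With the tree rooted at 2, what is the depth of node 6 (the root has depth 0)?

2

Path from 2 to 6: 2 → 0 → 6, which has 2 edges.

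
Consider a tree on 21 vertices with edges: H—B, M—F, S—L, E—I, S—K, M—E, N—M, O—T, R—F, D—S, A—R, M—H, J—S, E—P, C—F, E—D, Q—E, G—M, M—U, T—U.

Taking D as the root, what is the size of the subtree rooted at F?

4

Descendants of F (including itself): F, C, R, A. That's 4.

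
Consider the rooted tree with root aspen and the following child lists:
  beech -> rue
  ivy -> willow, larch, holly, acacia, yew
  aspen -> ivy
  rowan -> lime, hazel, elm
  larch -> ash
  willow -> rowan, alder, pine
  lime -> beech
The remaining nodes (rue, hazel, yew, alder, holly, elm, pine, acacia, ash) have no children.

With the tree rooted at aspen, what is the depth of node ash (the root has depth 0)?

Path from aspen to ash: aspen–ivy–larch–ash, which has 3 edges.

3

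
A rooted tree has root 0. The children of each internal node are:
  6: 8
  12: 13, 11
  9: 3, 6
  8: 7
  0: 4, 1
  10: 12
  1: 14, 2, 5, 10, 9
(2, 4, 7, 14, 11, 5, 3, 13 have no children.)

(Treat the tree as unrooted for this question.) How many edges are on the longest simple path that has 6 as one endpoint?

5

The node farthest from 6 is 13 (11 also at distance 5), via 6 – 9 – 1 – 10 – 12 – 13 — 5 edges.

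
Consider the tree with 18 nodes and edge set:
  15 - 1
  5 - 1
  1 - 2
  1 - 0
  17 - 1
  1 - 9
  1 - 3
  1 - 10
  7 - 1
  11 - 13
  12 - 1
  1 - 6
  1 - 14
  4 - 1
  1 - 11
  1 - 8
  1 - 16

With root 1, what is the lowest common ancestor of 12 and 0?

Ancestors of 12 (toward the root): 12, 1.
Ancestors of 0: 0, 1.
The deepest node appearing in both lists is 1.

1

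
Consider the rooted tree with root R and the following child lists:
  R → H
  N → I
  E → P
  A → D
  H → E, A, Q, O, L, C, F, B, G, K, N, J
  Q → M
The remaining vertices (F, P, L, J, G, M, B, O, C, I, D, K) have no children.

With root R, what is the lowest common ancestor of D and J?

Ancestors of D (toward the root): D, A, H, R.
Ancestors of J: J, H, R.
The deepest node appearing in both lists is H.

H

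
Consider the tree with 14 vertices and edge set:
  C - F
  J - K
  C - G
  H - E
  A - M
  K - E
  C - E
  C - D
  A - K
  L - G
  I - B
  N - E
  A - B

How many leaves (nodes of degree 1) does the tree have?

8

Exactly 8 nodes have a single neighbour: D, F, H, I, J, L, M, N.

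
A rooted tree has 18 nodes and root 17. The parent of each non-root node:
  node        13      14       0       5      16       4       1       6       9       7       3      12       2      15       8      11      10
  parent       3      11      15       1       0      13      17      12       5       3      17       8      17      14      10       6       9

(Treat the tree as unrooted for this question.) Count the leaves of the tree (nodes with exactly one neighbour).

Exactly 4 nodes have a single neighbour: 2, 4, 7, 16.

4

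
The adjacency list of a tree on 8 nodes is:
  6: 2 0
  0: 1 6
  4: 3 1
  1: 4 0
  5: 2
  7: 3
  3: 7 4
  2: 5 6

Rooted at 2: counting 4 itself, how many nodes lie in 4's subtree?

3

The subtree rooted at 4 contains: 4, 3, 7 — 3 nodes.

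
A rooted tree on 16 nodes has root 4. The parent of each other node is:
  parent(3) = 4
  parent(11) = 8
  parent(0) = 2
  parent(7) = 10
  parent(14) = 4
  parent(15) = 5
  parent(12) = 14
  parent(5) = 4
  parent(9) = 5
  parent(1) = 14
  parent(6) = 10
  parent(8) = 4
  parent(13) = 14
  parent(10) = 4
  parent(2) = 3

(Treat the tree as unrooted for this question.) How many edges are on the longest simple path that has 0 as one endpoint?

5

A farthest node from 0 is 13 (7, 11, 9, 12, 1, 6, 15 also at distance 5).
The path 0–2–3–4–14–13 has 5 edges.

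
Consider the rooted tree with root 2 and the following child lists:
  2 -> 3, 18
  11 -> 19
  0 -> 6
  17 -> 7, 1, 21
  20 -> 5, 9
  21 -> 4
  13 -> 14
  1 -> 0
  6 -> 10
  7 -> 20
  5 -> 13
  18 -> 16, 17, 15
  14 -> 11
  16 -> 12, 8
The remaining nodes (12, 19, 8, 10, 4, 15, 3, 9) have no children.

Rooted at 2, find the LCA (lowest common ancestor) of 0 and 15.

18

Path 0→root: 0 1 17 18 2; path 15→root: 15 18 2.
First common node: 18.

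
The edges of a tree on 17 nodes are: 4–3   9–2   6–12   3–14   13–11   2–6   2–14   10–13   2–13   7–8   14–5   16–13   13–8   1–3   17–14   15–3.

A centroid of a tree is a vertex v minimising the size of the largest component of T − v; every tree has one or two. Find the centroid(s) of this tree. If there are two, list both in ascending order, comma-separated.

Removing 2 splits the tree into components of sizes 7, 6, 2, 1; the largest is 7 ≤ ⌊17/2⌋ = 8.
Every other node leaves some component of size > 8, so the centroid is unique.

2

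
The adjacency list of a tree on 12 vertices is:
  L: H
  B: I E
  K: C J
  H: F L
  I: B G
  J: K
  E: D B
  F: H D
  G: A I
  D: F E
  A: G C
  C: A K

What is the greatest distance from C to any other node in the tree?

Distances from C peak at 9, attained at L.
C–A–G–I–B–E–D–F–H–L

9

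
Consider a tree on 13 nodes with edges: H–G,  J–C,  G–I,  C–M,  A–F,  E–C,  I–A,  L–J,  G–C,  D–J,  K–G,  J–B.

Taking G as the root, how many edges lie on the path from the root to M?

2

Path from G to M: G – C – M, which has 2 edges.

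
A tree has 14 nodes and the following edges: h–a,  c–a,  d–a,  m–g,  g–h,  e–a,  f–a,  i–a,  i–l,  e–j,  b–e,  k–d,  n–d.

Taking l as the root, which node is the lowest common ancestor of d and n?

d's ancestor chain is d, a, i, l and n's is n, d, a, i, l; they first meet at d.

d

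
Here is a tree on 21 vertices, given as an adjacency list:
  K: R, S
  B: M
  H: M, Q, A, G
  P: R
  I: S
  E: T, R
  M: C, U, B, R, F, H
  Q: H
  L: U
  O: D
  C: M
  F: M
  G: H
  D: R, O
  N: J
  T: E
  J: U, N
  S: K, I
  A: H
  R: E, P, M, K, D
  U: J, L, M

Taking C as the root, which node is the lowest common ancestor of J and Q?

Path J→root: J U M C; path Q→root: Q H M C.
First common node: M.

M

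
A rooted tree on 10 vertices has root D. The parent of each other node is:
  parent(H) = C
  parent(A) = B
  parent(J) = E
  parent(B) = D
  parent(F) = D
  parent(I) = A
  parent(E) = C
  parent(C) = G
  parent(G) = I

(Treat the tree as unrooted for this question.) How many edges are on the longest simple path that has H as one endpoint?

7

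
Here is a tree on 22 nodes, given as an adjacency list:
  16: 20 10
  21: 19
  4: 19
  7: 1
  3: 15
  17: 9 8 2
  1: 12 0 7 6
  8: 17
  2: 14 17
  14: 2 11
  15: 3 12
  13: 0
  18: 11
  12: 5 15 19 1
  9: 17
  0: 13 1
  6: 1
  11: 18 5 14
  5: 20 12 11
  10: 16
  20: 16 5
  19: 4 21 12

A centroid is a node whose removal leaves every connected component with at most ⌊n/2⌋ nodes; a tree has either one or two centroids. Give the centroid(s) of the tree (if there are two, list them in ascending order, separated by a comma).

If 12 is removed the pieces have sizes 11, 5, 3, 2, all ≤ ⌊22/2⌋ = 11.
Its neighbour 5 also leaves a largest component of size 11, so both are centroids.

5, 12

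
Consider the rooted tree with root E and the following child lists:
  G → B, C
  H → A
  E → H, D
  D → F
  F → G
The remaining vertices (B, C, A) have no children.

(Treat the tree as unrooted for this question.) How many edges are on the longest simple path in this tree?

Starting from A, a farthest node is C at distance 6.
One longest path: A - H - E - D - F - G - C.
So the diameter is 6.

6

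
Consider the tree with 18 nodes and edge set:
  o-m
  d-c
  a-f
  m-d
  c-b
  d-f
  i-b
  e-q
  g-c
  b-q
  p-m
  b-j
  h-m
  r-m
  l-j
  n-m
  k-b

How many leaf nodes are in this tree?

Exactly 11 nodes have a single neighbour: a, e, g, h, i, k, l, n, o, p, r.

11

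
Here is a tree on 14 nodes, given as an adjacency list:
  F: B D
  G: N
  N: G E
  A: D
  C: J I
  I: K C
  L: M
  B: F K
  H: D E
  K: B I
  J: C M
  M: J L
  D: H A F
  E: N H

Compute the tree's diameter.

BFS from L reaches G last, at distance 12; BFS from G confirms no node is farther.
Path: L - M - J - C - I - K - B - F - D - H - E - N - G.

12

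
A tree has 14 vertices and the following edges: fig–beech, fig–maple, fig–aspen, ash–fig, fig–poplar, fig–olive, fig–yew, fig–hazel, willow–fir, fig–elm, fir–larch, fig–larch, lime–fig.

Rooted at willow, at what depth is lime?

4

Path from willow to lime: willow – fir – larch – fig – lime, which has 4 edges.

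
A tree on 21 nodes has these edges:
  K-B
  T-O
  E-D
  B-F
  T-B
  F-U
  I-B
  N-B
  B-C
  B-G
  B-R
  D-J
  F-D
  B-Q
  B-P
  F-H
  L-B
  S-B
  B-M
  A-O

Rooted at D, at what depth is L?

Path from D to L: D – F – B – L, which has 3 edges.

3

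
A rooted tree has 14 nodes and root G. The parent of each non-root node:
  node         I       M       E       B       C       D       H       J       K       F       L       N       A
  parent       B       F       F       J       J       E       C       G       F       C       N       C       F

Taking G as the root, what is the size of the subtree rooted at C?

10

C's subtree: {C, F, H, N, E, M, K, A, L, D}, size 10.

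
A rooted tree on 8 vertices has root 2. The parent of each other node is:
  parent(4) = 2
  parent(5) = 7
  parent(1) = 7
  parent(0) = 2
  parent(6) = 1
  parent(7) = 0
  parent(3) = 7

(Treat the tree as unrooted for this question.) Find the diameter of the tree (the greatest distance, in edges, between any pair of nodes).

5

Starting from 6, a farthest node is 4 at distance 5.
One longest path: 6-1-7-0-2-4.
So the diameter is 5.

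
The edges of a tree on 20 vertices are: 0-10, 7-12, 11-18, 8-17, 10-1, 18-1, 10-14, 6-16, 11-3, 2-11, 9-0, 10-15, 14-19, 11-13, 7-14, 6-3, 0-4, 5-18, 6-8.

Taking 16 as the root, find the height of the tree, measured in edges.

9

A deepest node is 12, reached by 16 → 6 → 3 → 11 → 18 → 1 → 10 → 14 → 7 → 12.
That path has 9 edges, so the height is 9.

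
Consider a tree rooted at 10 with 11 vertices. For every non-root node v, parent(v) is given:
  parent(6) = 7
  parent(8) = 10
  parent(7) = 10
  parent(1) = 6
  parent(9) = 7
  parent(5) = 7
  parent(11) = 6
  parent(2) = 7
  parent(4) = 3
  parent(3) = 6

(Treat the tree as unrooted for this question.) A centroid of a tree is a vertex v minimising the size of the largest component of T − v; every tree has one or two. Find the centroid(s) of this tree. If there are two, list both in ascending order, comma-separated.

Removing 7 splits the tree into components of sizes 5, 2, 1, 1, 1; the largest is 5 ≤ ⌊11/2⌋ = 5.
No neighbour of 7 does as well, so 7 is the unique centroid.

7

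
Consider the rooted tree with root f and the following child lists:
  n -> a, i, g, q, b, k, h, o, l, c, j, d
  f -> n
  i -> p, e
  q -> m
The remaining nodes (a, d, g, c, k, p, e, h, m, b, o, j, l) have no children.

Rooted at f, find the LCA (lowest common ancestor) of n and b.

n

n's ancestor chain is n, f and b's is b, n, f; they first meet at n.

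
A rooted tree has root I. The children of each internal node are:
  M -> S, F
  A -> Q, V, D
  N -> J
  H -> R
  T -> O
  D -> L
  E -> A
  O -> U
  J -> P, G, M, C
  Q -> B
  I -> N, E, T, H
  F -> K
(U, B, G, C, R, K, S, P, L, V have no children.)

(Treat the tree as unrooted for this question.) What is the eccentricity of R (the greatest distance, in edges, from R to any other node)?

7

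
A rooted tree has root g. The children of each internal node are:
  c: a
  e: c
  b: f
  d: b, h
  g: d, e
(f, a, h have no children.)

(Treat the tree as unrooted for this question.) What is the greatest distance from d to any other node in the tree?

4

The node farthest from d is a, via d-g-e-c-a — 4 edges.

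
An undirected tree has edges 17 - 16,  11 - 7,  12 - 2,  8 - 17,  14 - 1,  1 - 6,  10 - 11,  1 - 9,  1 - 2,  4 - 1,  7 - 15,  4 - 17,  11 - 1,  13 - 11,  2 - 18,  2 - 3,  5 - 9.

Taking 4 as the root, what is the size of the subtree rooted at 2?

Descendants of 2 (including itself): 2, 18, 12, 3. That's 4.

4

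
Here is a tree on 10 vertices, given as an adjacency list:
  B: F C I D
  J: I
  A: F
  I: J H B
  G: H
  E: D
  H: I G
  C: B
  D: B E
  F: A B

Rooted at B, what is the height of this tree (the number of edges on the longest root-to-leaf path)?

A deepest node is G, reached by B-I-H-G.
That path has 3 edges, so the height is 3.

3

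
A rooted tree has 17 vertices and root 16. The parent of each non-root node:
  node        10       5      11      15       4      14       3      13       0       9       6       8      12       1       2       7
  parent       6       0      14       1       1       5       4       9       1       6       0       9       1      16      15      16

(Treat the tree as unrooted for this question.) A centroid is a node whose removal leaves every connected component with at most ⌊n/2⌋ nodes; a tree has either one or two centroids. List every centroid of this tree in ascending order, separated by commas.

0

Delete 0: the remaining components have sizes 8, 5, 3. Max 8 ≤ 8, so 0 is a centroid.
No neighbour of 0 does as well, so 0 is the unique centroid.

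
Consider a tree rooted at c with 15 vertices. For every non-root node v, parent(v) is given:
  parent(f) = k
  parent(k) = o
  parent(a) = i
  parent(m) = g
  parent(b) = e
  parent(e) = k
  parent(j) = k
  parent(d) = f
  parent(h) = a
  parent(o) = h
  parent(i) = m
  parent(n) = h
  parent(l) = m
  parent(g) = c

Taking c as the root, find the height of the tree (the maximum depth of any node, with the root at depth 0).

A deepest node is d, reached by c → g → m → i → a → h → o → k → f → d.
That path has 9 edges, so the height is 9.

9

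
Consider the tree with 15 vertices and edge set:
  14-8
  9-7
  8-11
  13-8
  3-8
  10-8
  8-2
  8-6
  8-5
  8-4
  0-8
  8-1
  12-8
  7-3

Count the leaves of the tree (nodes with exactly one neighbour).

Degree-1 nodes: 0, 1, 2, 4, 5, 6, 9, 10, 11, 12, 13, 14 — 12 of them.

12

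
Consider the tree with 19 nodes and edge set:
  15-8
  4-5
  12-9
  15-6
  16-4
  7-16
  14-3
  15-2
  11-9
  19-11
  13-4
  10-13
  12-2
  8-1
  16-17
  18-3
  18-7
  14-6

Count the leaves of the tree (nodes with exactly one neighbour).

Exactly 5 nodes have a single neighbour: 1, 5, 10, 17, 19.

5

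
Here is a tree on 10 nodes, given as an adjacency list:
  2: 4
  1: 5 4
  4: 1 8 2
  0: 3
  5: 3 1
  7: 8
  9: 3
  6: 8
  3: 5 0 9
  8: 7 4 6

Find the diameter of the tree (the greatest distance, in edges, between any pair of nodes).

6

Starting from 6, a farthest node is 0 at distance 6.
One longest path: 6-8-4-1-5-3-0.
So the diameter is 6.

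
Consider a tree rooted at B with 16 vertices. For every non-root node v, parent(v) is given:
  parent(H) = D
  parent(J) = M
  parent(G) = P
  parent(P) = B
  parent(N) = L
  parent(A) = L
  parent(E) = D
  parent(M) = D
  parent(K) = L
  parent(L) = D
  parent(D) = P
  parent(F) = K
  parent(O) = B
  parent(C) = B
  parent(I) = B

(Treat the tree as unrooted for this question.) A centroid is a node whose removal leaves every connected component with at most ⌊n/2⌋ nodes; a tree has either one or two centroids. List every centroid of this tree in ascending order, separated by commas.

Removing D splits the tree into components of sizes 6, 5, 2, 1, 1; the largest is 6 ≤ ⌊16/2⌋ = 8.
No neighbour of D does as well, so D is the unique centroid.

D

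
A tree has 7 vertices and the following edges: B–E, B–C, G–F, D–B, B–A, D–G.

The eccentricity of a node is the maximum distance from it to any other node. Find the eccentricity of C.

Distances from C peak at 4, attained at F.
C – B – D – G – F

4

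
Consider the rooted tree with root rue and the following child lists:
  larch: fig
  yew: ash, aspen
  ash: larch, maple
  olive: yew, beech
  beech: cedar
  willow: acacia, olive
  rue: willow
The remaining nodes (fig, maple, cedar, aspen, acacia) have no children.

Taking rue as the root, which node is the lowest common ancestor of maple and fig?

ash

Ancestors of maple (toward the root): maple, ash, yew, olive, willow, rue.
Ancestors of fig: fig, larch, ash, yew, olive, willow, rue.
The deepest node appearing in both lists is ash.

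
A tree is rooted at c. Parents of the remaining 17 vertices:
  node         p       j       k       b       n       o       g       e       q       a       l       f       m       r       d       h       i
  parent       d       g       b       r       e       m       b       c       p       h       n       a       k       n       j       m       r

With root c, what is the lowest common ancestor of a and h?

Ancestors of a (toward the root): a, h, m, k, b, r, n, e, c.
Ancestors of h: h, m, k, b, r, n, e, c.
The deepest node appearing in both lists is h.

h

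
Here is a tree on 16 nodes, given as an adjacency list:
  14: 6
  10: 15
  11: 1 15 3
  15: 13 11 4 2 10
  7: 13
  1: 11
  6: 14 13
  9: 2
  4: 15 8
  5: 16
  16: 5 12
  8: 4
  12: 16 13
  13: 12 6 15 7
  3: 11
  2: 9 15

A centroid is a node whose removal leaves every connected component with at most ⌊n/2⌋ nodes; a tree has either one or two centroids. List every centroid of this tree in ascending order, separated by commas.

15

Removing 15 splits the tree into components of sizes 7, 3, 2, 2, 1; the largest is 7 ≤ ⌊16/2⌋ = 8.
No neighbour of 15 does as well, so 15 is the unique centroid.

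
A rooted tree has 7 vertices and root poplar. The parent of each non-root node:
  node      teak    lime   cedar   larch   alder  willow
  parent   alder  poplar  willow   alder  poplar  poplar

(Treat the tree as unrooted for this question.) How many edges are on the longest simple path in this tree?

BFS from cedar reaches larch last, at distance 4; BFS from larch confirms no node is farther.
Path: cedar - willow - poplar - alder - larch.

4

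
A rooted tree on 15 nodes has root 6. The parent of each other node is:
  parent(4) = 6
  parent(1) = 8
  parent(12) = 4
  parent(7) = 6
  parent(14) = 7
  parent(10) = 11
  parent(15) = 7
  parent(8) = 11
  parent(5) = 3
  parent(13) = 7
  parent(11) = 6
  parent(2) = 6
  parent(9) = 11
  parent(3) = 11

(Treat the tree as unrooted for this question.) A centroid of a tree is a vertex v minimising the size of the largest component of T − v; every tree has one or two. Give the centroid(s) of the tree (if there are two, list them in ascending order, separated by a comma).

6

If 6 is removed the pieces have sizes 7, 4, 2, 1, all ≤ ⌊15/2⌋ = 7.
No neighbour of 6 does as well, so 6 is the unique centroid.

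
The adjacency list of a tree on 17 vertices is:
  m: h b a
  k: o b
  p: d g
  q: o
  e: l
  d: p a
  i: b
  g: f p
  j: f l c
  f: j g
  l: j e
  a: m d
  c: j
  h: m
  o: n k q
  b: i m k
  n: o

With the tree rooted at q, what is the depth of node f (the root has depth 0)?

9

Climbing from f to the root: f – g – p – d – a – m – b – k – o – q. That's 9 steps.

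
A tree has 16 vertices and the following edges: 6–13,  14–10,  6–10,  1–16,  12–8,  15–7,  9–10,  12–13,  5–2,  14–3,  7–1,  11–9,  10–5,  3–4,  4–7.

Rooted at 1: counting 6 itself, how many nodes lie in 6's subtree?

4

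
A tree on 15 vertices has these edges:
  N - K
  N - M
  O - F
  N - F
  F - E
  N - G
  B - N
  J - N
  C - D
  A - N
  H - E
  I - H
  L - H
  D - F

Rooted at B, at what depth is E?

3

Climbing from E to the root: E – F – N – B. That's 3 steps.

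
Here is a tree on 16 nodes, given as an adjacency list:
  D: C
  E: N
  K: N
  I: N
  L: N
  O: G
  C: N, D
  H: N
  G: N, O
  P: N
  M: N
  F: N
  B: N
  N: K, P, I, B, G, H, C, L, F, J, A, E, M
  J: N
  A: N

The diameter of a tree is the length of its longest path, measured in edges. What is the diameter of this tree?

4

A longest path is O - G - N - C - D, with 4 edges.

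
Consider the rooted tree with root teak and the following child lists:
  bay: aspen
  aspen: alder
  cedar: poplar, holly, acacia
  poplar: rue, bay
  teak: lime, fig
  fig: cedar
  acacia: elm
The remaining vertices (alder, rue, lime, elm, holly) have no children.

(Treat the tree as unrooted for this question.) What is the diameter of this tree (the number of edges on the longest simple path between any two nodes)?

7

Starting from lime, a farthest node is alder at distance 7.
One longest path: lime–teak–fig–cedar–poplar–bay–aspen–alder.
So the diameter is 7.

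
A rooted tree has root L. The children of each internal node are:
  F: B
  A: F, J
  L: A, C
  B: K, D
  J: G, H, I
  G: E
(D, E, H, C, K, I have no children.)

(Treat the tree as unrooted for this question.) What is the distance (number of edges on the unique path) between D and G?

5

Walking from D: D - B - F - A - J - G. Length 5.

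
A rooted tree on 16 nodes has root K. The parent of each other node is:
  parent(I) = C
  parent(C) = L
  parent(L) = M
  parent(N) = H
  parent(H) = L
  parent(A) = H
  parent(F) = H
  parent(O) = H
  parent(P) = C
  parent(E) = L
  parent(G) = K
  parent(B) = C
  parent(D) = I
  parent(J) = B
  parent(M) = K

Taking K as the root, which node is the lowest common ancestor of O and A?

Ancestors of O (toward the root): O, H, L, M, K.
Ancestors of A: A, H, L, M, K.
The deepest node appearing in both lists is H.

H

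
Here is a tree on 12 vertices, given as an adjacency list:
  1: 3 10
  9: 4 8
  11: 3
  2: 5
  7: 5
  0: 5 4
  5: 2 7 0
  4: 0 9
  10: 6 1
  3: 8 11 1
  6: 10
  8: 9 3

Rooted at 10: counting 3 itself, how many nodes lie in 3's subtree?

3's subtree: {3, 8, 11, 9, 4, 0, 5, 7, 2}, size 9.

9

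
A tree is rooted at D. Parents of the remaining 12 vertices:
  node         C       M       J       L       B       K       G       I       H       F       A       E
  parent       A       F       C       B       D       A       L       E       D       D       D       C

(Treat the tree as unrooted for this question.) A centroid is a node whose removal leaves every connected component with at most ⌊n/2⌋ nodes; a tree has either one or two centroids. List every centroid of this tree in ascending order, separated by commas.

Removing D splits the tree into components of sizes 6, 3, 2, 1; the largest is 6 ≤ ⌊13/2⌋ = 6.
No neighbour of D does as well, so D is the unique centroid.

D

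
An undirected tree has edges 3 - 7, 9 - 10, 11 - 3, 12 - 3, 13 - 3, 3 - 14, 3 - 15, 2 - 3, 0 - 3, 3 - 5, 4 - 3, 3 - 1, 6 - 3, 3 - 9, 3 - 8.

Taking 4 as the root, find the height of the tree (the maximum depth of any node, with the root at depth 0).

3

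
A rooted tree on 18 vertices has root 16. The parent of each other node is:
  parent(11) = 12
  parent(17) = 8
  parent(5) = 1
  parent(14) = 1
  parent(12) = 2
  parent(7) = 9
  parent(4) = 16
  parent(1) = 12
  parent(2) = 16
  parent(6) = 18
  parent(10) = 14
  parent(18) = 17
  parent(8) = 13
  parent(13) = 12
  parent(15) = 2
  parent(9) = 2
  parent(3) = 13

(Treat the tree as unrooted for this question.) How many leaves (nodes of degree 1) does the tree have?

8

Exactly 8 nodes have a single neighbour: 3, 4, 5, 6, 7, 10, 11, 15.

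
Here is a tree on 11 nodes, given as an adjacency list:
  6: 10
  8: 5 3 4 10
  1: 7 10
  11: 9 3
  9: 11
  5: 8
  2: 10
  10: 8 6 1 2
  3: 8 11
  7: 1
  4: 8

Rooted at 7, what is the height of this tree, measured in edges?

6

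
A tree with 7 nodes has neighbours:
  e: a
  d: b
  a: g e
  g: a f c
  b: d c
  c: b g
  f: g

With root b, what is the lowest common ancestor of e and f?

Ancestors of e (toward the root): e, a, g, c, b.
Ancestors of f: f, g, c, b.
The deepest node appearing in both lists is g.

g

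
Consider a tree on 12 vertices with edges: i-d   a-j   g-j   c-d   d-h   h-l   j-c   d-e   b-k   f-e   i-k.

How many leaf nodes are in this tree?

The leaves are a, b, f, g, l.
That is 5 leaves.

5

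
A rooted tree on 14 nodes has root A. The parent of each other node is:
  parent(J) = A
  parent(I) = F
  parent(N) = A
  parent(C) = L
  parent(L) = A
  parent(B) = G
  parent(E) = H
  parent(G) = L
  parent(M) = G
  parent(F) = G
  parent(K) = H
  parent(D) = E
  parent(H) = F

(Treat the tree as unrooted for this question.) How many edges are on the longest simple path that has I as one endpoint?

5

A farthest node from I is J (N also at distance 5).
The path I – F – G – L – A – J has 5 edges.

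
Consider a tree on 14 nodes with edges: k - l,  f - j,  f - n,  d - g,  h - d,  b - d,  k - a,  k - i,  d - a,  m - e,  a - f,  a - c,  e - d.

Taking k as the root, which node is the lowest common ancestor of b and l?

k

b's ancestor chain is b, d, a, k and l's is l, k; they first meet at k.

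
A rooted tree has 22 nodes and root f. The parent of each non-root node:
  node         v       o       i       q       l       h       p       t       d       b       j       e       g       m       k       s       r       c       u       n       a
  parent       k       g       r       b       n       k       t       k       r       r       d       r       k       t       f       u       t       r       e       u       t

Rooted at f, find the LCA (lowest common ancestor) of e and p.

e's ancestor chain is e, r, t, k, f and p's is p, t, k, f; they first meet at t.

t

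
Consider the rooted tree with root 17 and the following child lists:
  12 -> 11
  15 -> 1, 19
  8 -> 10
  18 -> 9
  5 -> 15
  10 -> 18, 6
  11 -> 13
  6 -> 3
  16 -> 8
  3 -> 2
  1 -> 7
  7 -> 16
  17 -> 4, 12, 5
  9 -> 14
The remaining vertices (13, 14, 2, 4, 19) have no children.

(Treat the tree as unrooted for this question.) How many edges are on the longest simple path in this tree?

A longest path is 13 – 11 – 12 – 17 – 5 – 15 – 1 – 7 – 16 – 8 – 10 – 6 – 3 – 2, with 13 edges.

13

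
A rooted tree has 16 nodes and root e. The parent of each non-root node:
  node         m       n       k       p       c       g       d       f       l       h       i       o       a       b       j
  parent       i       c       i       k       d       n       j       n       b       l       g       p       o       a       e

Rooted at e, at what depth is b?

e → j → d → c → n → g → i → k → p → o → a → b — 11 edges.

11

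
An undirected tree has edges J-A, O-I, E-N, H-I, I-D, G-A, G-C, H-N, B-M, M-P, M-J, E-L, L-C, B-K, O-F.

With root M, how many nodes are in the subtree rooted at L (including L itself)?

8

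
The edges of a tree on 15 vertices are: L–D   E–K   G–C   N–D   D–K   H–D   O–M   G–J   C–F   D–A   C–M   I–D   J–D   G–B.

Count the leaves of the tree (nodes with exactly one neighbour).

9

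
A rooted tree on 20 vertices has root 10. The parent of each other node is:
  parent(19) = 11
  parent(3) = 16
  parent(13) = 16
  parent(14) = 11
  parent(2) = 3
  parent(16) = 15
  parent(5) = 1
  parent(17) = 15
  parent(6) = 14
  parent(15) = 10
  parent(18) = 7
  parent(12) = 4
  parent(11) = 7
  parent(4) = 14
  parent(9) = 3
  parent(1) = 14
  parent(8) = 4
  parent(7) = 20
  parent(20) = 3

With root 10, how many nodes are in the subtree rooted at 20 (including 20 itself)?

Descendants of 20 (including itself): 20, 7, 11, 18, 14, 19, 4, 1, 6, 8, 12, 5. That's 12.

12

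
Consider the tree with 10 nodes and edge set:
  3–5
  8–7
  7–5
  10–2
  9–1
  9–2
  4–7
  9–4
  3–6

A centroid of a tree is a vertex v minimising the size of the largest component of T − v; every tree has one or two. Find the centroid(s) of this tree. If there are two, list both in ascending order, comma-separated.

Delete 4: the remaining components have sizes 5, 4. Max 5 ≤ 5, so 4 is a centroid.
7 is adjacent to 4 and is also a centroid (the largest component after removing it is likewise 5).

4, 7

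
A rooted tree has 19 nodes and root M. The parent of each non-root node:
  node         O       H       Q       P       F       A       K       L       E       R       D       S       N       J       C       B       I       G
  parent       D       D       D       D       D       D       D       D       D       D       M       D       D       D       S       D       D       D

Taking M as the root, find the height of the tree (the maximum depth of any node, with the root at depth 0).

3

C sits deepest: M-D-S-C — 3 edges from the root.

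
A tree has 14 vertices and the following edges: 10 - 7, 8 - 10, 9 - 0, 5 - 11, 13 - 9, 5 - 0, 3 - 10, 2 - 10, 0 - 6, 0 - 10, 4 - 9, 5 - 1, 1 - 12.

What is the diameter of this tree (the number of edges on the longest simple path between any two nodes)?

5

Starting from 12, a farthest node is 3 at distance 5.
One longest path: 12 – 1 – 5 – 0 – 10 – 3.
So the diameter is 5.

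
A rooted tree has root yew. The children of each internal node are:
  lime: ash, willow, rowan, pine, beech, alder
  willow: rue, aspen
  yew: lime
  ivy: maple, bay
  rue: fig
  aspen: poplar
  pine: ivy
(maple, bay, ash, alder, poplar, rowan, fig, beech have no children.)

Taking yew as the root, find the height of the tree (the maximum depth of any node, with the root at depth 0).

maple sits deepest: yew-lime-pine-ivy-maple — 4 edges from the root.

4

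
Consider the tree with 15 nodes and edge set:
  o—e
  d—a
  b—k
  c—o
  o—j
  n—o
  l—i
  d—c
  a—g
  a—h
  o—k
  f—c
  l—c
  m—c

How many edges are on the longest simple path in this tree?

Starting from g, a farthest node is b at distance 6.
One longest path: g-a-d-c-o-k-b.
So the diameter is 6.

6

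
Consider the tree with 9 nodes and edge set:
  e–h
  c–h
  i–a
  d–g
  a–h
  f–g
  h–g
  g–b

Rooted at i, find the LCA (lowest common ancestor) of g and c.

g's ancestor chain is g, h, a, i and c's is c, h, a, i; they first meet at h.

h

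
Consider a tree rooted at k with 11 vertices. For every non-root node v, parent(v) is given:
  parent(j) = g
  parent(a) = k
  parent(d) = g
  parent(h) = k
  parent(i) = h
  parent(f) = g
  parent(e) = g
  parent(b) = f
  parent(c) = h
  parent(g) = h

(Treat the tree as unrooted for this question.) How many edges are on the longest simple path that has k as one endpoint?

Distances from k peak at 4, attained at b.
k–h–g–f–b

4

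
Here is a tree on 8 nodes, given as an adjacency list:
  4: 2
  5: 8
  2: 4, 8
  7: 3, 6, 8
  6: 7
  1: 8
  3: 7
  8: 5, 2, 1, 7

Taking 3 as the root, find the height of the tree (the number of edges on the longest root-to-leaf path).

4 sits deepest: 3 – 7 – 8 – 2 – 4 — 4 edges from the root.

4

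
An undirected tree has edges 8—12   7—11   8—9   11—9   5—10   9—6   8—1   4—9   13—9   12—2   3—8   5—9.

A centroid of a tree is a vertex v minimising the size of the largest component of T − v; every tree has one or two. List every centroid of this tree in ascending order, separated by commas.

9

Removing 9 splits the tree into components of sizes 5, 2, 2, 1, 1, 1; the largest is 5 ≤ ⌊13/2⌋ = 6.
Every other node leaves some component of size > 6, so the centroid is unique.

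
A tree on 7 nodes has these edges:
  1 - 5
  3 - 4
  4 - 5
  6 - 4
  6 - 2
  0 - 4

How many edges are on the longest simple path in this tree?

4

Starting from 1, a farthest node is 2 at distance 4.
One longest path: 1-5-4-6-2.
So the diameter is 4.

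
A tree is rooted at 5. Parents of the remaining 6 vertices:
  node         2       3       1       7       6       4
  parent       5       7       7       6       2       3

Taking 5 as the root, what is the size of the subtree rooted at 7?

Descendants of 7 (including itself): 7, 1, 3, 4. That's 4.

4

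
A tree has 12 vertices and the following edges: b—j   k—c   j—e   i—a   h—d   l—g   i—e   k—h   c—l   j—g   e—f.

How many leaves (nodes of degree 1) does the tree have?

Exactly 4 nodes have a single neighbour: a, b, d, f.

4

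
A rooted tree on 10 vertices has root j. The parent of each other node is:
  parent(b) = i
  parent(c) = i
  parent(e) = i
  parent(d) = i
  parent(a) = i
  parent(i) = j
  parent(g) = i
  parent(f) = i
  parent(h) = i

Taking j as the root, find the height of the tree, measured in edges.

2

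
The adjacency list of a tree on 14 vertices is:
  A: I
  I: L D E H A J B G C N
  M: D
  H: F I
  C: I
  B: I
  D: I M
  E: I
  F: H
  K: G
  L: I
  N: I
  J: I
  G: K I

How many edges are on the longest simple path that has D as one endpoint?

3

The node farthest from D is F (K also at distance 3), via D–I–H–F — 3 edges.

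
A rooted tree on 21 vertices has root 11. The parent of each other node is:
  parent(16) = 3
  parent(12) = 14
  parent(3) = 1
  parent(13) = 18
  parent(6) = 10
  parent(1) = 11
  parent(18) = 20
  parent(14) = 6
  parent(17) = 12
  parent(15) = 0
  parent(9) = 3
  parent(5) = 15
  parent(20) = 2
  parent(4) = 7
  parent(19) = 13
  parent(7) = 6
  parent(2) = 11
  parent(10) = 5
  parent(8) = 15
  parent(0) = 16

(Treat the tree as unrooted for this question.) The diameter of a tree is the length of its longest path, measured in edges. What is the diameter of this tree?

16

A longest path is 17–12–14–6–10–5–15–0–16–3–1–11–2–20–18–13–19, with 16 edges.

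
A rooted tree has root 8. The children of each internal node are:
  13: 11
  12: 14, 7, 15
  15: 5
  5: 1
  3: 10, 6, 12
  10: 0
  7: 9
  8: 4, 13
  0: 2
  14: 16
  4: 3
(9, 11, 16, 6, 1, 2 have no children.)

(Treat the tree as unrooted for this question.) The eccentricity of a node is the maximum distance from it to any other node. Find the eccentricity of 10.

Distances from 10 peak at 5, attained at 1 (11 also at distance 5).
10–3–12–15–5–1

5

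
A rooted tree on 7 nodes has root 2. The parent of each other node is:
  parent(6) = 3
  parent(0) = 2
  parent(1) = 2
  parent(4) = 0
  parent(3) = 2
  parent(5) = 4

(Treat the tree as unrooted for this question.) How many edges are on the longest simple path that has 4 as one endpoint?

4

The node farthest from 4 is 6, via 4-0-2-3-6 — 4 edges.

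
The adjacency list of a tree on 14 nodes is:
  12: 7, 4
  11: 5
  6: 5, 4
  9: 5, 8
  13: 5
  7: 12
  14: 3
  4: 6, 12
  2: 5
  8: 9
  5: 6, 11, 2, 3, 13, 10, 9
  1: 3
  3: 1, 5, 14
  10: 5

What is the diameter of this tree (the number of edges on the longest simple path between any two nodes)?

BFS from 7 reaches 8 last, at distance 6; BFS from 8 confirms no node is farther.
Path: 7 – 12 – 4 – 6 – 5 – 9 – 8.

6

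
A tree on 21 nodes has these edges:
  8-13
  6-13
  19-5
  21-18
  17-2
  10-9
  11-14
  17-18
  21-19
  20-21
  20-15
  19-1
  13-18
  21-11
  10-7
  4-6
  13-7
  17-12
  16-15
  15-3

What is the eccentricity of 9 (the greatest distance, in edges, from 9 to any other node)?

Distances from 9 peak at 8, attained at 16 (3 also at distance 8).
9–10–7–13–18–21–20–15–16

8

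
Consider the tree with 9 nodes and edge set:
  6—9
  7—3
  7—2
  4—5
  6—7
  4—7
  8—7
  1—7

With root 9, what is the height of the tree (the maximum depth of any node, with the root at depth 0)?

4

5 sits deepest: 9 – 6 – 7 – 4 – 5 — 4 edges from the root.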